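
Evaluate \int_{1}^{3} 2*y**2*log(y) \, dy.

Integrate by parts once (u = ln y, dv = 2*y**2 dy).
An antiderivative is F(y) = 2*y**3*(3*log(y) - 1)/9.
Then F(3) - F(1) = (-6 + 18*log(3)) - (-2/9) = -52/9 + 18*log(3).

-52/9 + 18*log(3)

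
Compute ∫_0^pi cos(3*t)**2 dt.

pi/2

Use the identity cos^2(3*t) = (1 + cos(6*t))/2.
An antiderivative is F(t) = t/2 + sin(6*t)/12.
Then F(pi) - F(0) = (pi/2) - (0) = pi/2.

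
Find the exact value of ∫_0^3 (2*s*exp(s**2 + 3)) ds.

-exp(3) + exp(12)

Let u = s**2 + 3, so du = 2*s ds. When s = 0, u = 3; when s = 3, u = 12.
The integral becomes ∫ exp(u) du from 3 to 12, with antiderivative exp(u).
Back in s: F(s) = exp(s**2 + 3).
Then F(3) - F(0) = (exp(12)) - (exp(3)) = -exp(3) + exp(12).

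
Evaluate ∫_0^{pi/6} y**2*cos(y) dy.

Integrate by parts twice (u = y^2, dv = cos(y) dy).
An antiderivative is F(y) = y**2*sin(y) + 2*y*cos(y) - 2*sin(y).
Then F(pi/6) - F(0) = (-1 + pi**2/72 + sqrt(3)*pi/6) - (0) = -1 + pi**2/72 + sqrt(3)*pi/6.

-1 + pi**2/72 + sqrt(3)*pi/6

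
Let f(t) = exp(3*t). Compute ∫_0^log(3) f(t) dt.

Let u = exp(t), so du = exp(t) dt. When t = 0, u = 1; when t = log(3), u = 3.
The integral becomes ∫ u**2 du from 1 to 3, with antiderivative u**3/3.
Back in t: F(t) = exp(3*t)/3.
Then F(log(3)) - F(0) = (9) - (1/3) = 26/3.

26/3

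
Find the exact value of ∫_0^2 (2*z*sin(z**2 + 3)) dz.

cos(3) - cos(7)

Let u = z**2 + 3, so du = 2*z dz. When z = 0, u = 3; when z = 2, u = 7.
The integral becomes ∫ sin(u) du from 3 to 7, with antiderivative -cos(u).
Back in z: F(z) = -cos(z**2 + 3).
Then F(2) - F(0) = (-cos(7)) - (-cos(3)) = cos(3) - cos(7).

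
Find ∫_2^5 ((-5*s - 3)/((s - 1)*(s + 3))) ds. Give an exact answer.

Factor the denominator: s**2 + 2*s - 3 = (s + 3)(s - 1).
Partial fractions: (-5*s - 3)/((s - 1)*(s + 3)) = -3/(s + 3) - 2/(s - 1).
An antiderivative is F(s) = -2*log(s - 1) - 3*log(s + 3).
Then F(5) - F(2) = (-13*log(2)) - (-3*log(5)) = -13*log(2) + 3*log(5).

-13*log(2) + 3*log(5)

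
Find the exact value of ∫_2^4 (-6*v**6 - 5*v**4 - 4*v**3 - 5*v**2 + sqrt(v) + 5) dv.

-106706/7 - 4*sqrt(2)/3

By the power rule, an antiderivative is F(v) = -6*v**7/7 - v**5 - v**4 + 2*v**(3/2)/3 - 5*v**3/3 + 5*v.
Then F(4) - F(2) = (-323500/21) - (-3382/21 + 4*sqrt(2)/3) = -106706/7 - 4*sqrt(2)/3.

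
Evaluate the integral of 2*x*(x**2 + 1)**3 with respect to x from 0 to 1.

Let u = x**2 + 1, so du = 2*x dx. When x = 0, u = 1; when x = 1, u = 2.
The integral becomes ∫ u**3 du from 1 to 2, with antiderivative u**4/4.
Back in x: F(x) = (x**2 + 1)**4/4.
Then F(1) - F(0) = (4) - (1/4) = 15/4.

15/4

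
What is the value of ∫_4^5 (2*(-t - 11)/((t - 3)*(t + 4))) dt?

Factor the denominator: t**2 + t - 12 = (t + 4)(t - 3).
Partial fractions: 2*(-t - 11)/((t - 3)*(t + 4)) = 2/(t + 4) - 4/(t - 3).
An antiderivative is F(t) = -4*log(t - 3) + 2*log(t + 4).
Then F(5) - F(4) = (log(81/16)) - (log(64)) = -10*log(2) + 4*log(3).

-10*log(2) + 4*log(3)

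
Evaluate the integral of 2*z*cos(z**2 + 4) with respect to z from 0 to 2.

-sin(4) + sin(8)

Let u = z**2 + 4, so du = 2*z dz. When z = 0, u = 4; when z = 2, u = 8.
The integral becomes ∫ cos(u) du from 4 to 8, with antiderivative sin(u).
Back in z: F(z) = sin(z**2 + 4).
Then F(2) - F(0) = (sin(8)) - (sin(4)) = -sin(4) + sin(8).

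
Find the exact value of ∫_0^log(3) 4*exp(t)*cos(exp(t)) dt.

-4*sin(1) + 4*sin(3)

Let u = exp(t), so du = exp(t) dt. When t = 0, u = 1; when t = log(3), u = 3.
The integral becomes 4·∫ cos(u) du from 1 to 3, with antiderivative 4*sin(u).
Back in t: F(t) = 4*sin(exp(t)).
Then F(log(3)) - F(0) = (4*sin(3)) - (4*sin(1)) = -4*sin(1) + 4*sin(3).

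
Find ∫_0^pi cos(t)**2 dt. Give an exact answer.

Use the identity cos^2(t) = (1 + cos(2*t))/2.
An antiderivative is F(t) = t/2 + sin(2*t)/4.
Then F(pi) - F(0) = (pi/2) - (0) = pi/2.

pi/2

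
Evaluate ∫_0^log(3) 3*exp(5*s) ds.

726/5

Let u = exp(s), so du = exp(s) ds. When s = 0, u = 1; when s = log(3), u = 3.
The integral becomes 3·∫ u**4 du from 1 to 3, with antiderivative 3*u**5/5.
Back in s: F(s) = 3*exp(5*s)/5.
Then F(log(3)) - F(0) = (729/5) - (3/5) = 726/5.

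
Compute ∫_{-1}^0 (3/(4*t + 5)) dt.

An antiderivative is F(t) = 3*log(4*t + 5)/4.
Then F(0) - F(-1) = (3*log(5)/4) - (0) = 3*log(5)/4.

3*log(5)/4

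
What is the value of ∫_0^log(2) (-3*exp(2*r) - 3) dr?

-9/2 - log(8)

An antiderivative is F(r) = -3*exp(2*r)/2 - 3*r.
Then F(log(2)) - F(0) = (-6 - 3*log(2)) - (-3/2) = -9/2 - log(8).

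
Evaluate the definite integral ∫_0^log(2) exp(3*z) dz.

Let u = exp(z), so du = exp(z) dz. When z = 0, u = 1; when z = log(2), u = 2.
The integral becomes ∫ u**2 du from 1 to 2, with antiderivative u**3/3.
Back in z: F(z) = exp(3*z)/3.
Then F(log(2)) - F(0) = (8/3) - (1/3) = 7/3.

7/3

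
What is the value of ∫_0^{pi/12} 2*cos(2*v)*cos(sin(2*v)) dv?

sin(1/2)

Let u = sin(2*v), so du = 2*cos(2*v) dv. When v = 0, u = 0; when v = pi/12, u = 1/2.
The integral becomes ∫ cos(u) du from 0 to 1/2, with antiderivative sin(u).
Back in v: F(v) = sin(sin(2*v)).
Then F(pi/12) - F(0) = (sin(1/2)) - (0) = sin(1/2).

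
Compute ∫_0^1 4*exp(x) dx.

-4 + 4*E

An antiderivative is F(x) = 4*exp(x).
Then F(1) - F(0) = (4*E) - (4) = -4 + 4*E.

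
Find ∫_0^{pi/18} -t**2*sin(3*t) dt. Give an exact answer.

Integrate by parts twice (u = t^2, dv = -sin(3*t) dt).
An antiderivative is F(t) = t**2*cos(3*t)/3 - 2*t*sin(3*t)/9 - 2*cos(3*t)/27.
Then F(pi/18) - F(0) = (-sqrt(3)/27 - pi/162 + sqrt(3)*pi**2/1944) - (-2/27) = -sqrt(3)/27 - pi/162 + sqrt(3)*pi**2/1944 + 2/27.

-sqrt(3)/27 - pi/162 + sqrt(3)*pi**2/1944 + 2/27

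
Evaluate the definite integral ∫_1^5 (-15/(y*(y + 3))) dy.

Factor the denominator: y**2 + 3*y = (y + 3)y.
Partial fractions: -15/(y*(y + 3)) = 5/(y + 3) - 5/y.
An antiderivative is F(y) = -5*log(y) + 5*log(y + 3).
Then F(5) - F(1) = (-5*log(5) + 15*log(2)) - (10*log(2)) = -5*log(5) + 5*log(2).

-5*log(5) + 5*log(2)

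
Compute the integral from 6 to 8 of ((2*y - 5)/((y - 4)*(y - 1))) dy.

Factor the denominator: y**2 - 5*y + 4 = (y - 1)(y - 4).
Partial fractions: (2*y - 5)/((y - 4)*(y - 1)) = 1/(y - 1) + 1/(y - 4).
An antiderivative is F(y) = log(y - 4) + log(y - 1).
Then F(8) - F(6) = (log(28)) - (log(10)) = log(14/5).

log(14/5)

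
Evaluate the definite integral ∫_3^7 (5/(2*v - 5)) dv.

An antiderivative is F(v) = 5*log(2*v - 5)/2.
Then F(7) - F(3) = (5*log(3)) - (0) = 5*log(3).

5*log(3)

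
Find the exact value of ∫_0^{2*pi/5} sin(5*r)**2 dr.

pi/5

Use the identity sin^2(5*r) = (1 - cos(10*r))/2.
An antiderivative is F(r) = r/2 - sin(10*r)/20.
Then F(2*pi/5) - F(0) = (pi/5) - (0) = pi/5.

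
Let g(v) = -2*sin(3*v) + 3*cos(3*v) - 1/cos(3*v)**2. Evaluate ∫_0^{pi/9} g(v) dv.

-1/3 + sqrt(3)/6

An antiderivative is F(v) = sin(3*v) + 2*cos(3*v)/3 - tan(3*v)/3.
Then F(pi/9) - F(0) = (sqrt(3)/6 + 1/3) - (2/3) = -1/3 + sqrt(3)/6.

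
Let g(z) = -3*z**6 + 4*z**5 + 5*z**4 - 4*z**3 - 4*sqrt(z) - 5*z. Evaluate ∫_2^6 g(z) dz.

By the power rule, an antiderivative is F(z) = -3*z**7/7 + 2*z**6/3 + z**5 - z**4 - 8*z**(3/2)/3 - 5*z**2/2.
Then F(6) - F(2) = (-577350/7 - 16*sqrt(6)) - (-16*sqrt(2)/3 - 130/21) = -1731920/21 - 16*sqrt(6) + 16*sqrt(2)/3.

-1731920/21 - 16*sqrt(6) + 16*sqrt(2)/3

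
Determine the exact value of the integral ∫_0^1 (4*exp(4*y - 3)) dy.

Let u = 4*y - 3, so du = 4 dy. When y = 0, u = -3; when y = 1, u = 1.
The integral becomes ∫ exp(u) du from -3 to 1, with antiderivative exp(u).
Back in y: F(y) = exp(4*y - 3).
Then F(1) - F(0) = (exp(1)) - (exp(-3)) = -(1 - exp(4))*exp(-3).

-(1 - exp(4))*exp(-3)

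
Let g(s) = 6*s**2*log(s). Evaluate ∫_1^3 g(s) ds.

-52/3 + 54*log(3)

Integrate by parts once (u = ln s, dv = 6*s**2 ds).
An antiderivative is F(s) = 2*s**3*(3*log(s) - 1)/3.
Then F(3) - F(1) = (-18 + 54*log(3)) - (-2/3) = -52/3 + 54*log(3).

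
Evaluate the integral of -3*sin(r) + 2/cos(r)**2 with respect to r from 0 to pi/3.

-3/2 + 2*sqrt(3)

An antiderivative is F(r) = 3*cos(r) + 2*tan(r).
Then F(pi/3) - F(0) = (3/2 + 2*sqrt(3)) - (3) = -3/2 + 2*sqrt(3).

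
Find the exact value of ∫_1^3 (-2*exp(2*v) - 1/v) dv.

-exp(6) - log(3) + exp(2)

An antiderivative is F(v) = -exp(2*v) - log(v).
Then F(3) - F(1) = (-exp(6) - log(3)) - (-exp(2)) = -exp(6) - log(3) + exp(2).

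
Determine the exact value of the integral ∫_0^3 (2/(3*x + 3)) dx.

4*log(2)/3

An antiderivative is F(x) = 2*log(3*x + 3)/3.
Then F(3) - F(0) = (2*log(12)/3) - (2*log(3)/3) = 4*log(2)/3.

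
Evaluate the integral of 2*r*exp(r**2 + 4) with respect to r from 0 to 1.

-exp(4) + exp(5)

Let u = r**2 + 4, so du = 2*r dr. When r = 0, u = 4; when r = 1, u = 5.
The integral becomes ∫ exp(u) du from 4 to 5, with antiderivative exp(u).
Back in r: F(r) = exp(r**2 + 4).
Then F(1) - F(0) = (exp(5)) - (exp(4)) = -exp(4) + exp(5).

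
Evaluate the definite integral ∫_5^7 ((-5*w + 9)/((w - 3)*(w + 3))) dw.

-4*log(5) + 7*log(2)

Factor the denominator: w**2 - 9 = (w + 3)(w - 3).
Partial fractions: (-5*w + 9)/((w - 3)*(w + 3)) = -4/(w + 3) - 1/(w - 3).
An antiderivative is F(w) = -log(w - 3) - 4*log(w + 3).
Then F(7) - F(5) = (-4*log(5) - 6*log(2)) - (-13*log(2)) = -4*log(5) + 7*log(2).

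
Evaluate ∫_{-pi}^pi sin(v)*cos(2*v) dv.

0

Use the identity sin(v)cos(2*v) = [sin(3*v) + sin(-v)]/2.
An antiderivative is F(v) = cos(v)/2 - cos(3*v)/6.
Then F(pi) - F(-pi) = (-1/3) - (-1/3) = 0.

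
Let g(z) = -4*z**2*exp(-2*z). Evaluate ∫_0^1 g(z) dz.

Integrate by parts twice (u = z^2, dv = -4*exp(-2*z) dz).
An antiderivative is F(z) = (2*z**2 + 2*z + 1)*exp(-2*z).
Then F(1) - F(0) = (5*exp(-2)) - (1) = -1 + 5*exp(-2).

-1 + 5*exp(-2)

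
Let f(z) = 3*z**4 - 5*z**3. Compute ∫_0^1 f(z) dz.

-13/20

By the power rule, an antiderivative is F(z) = 3*z**5/5 - 5*z**4/4.
Then F(1) - F(0) = (-13/20) - (0) = -13/20.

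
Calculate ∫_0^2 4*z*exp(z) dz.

4 + 4*exp(2)

Integrate by parts once (u = z, dv = 4*exp(z) dz).
An antiderivative is F(z) = (4*z - 4)*exp(z).
Then F(2) - F(0) = (4*exp(2)) - (-4) = 4 + 4*exp(2).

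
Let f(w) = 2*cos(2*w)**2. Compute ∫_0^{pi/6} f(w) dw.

Use the identity cos^2(2*w) = (1 + cos(4*w))/2.
An antiderivative is F(w) = w + sin(4*w)/4.
Then F(pi/6) - F(0) = (sqrt(3)/8 + pi/6) - (0) = sqrt(3)/8 + pi/6.

sqrt(3)/8 + pi/6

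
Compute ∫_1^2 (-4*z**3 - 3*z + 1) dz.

-37/2

By the power rule, an antiderivative is F(z) = -z**4 - 3*z**2/2 + z.
Then F(2) - F(1) = (-20) - (-3/2) = -37/2.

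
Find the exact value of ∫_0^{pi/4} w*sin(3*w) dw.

sqrt(2)*(4 + 3*pi)/72

Integrate by parts once (u = w, dv = sin(3*w) dw).
An antiderivative is F(w) = -w*cos(3*w)/3 + sin(3*w)/9.
Then F(pi/4) - F(0) = (sqrt(2)*(4 + 3*pi)/72) - (0) = sqrt(2)*(4 + 3*pi)/72.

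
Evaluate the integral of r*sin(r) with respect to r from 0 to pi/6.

-sqrt(3)*pi/12 + 1/2

Integrate by parts once (u = r, dv = sin(r) dr).
An antiderivative is F(r) = -r*cos(r) + sin(r).
Then F(pi/6) - F(0) = (-sqrt(3)*pi/12 + 1/2) - (0) = -sqrt(3)*pi/12 + 1/2.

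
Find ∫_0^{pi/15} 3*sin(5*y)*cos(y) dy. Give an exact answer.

Use the identity sin(5*y)cos(y) = [sin(6*y) + sin(4*y)]/2.
An antiderivative is F(y) = -3*cos(4*y)/8 - cos(6*y)/4.
Then F(pi/15) - F(0) = (-3*sqrt(6*sqrt(5) + 30)/64 - sqrt(5)/64 + 1/64) - (-5/8) = -3*sqrt(6*sqrt(5) + 30)/64 - sqrt(5)/64 + 41/64.

-3*sqrt(6*sqrt(5) + 30)/64 - sqrt(5)/64 + 41/64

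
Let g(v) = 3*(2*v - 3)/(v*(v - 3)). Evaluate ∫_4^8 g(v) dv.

3*log(2) + 3*log(5)

Factor the denominator: v**2 - 3*v = v(v - 3).
Partial fractions: 3*(2*v - 3)/(v*(v - 3)) = 3/v + 3/(v - 3).
An antiderivative is F(v) = 3*log(v) + 3*log(v - 3).
Then F(8) - F(4) = (3*log(5) + 9*log(2)) - (log(64)) = 3*log(2) + 3*log(5).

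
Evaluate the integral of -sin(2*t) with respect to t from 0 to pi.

An antiderivative is F(t) = cos(2*t)/2.
Then F(pi) - F(0) = (1/2) - (1/2) = 0.

0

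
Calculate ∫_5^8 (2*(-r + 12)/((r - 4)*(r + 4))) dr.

log(81/16)

Factor the denominator: r**2 - 16 = (r + 4)(r - 4).
Partial fractions: 2*(-r + 12)/((r - 4)*(r + 4)) = -4/(r + 4) + 2/(r - 4).
An antiderivative is F(r) = 2*log(r - 4) - 4*log(r + 4).
Then F(8) - F(5) = (-4*log(3) - 4*log(2)) - (-8*log(3)) = log(81/16).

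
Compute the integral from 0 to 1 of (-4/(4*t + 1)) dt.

An antiderivative is F(t) = -log(4*t + 1).
Then F(1) - F(0) = (-log(5)) - (0) = -log(5).

-log(5)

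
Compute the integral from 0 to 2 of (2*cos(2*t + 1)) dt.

sin(5) - sin(1)

Let u = 2*t + 1, so du = 2 dt. When t = 0, u = 1; when t = 2, u = 5.
The integral becomes ∫ cos(u) du from 1 to 5, with antiderivative sin(u).
Back in t: F(t) = sin(2*t + 1).
Then F(2) - F(0) = (sin(5)) - (sin(1)) = sin(5) - sin(1).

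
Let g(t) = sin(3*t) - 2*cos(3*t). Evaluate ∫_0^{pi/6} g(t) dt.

-1/3

An antiderivative is F(t) = -2*sin(3*t)/3 - cos(3*t)/3.
Then F(pi/6) - F(0) = (-2/3) - (-1/3) = -1/3.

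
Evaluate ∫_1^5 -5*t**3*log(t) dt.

Integrate by parts once (u = ln t, dv = -5*t**3 dt).
An antiderivative is F(t) = -5*t**4*(4*log(t) - 1)/16.
Then F(5) - F(1) = (3125/16 - 3125*log(5)/4) - (5/16) = 195 - 3125*log(5)/4.

195 - 3125*log(5)/4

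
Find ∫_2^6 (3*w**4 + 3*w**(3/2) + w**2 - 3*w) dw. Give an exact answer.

-24*sqrt(2)/5 + 216*sqrt(6)/5 + 70016/15

By the power rule, an antiderivative is F(w) = 6*w**(5/2)/5 + 3*w**5/5 + w**3/3 - 3*w**2/2.
Then F(6) - F(2) = (216*sqrt(6)/5 + 23418/5) - (24*sqrt(2)/5 + 238/15) = -24*sqrt(2)/5 + 216*sqrt(6)/5 + 70016/15.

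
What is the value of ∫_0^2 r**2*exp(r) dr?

-2 + 2*exp(2)

Integrate by parts twice (u = r^2, dv = exp(r) dr).
An antiderivative is F(r) = (r**2 - 2*r + 2)*exp(r).
Then F(2) - F(0) = (2*exp(2)) - (2) = -2 + 2*exp(2).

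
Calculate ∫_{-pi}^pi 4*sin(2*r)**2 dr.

4*pi

Use the identity sin^2(2*r) = (1 - cos(4*r))/2.
An antiderivative is F(r) = 2*r - sin(4*r)/2.
Then F(pi) - F(-pi) = (2*pi) - (-2*pi) = 4*pi.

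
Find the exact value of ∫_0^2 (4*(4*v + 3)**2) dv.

Let u = 4*v + 3, so du = 4 dv. When v = 0, u = 3; when v = 2, u = 11.
The integral becomes ∫ u**2 du from 3 to 11, with antiderivative u**3/3.
Back in v: F(v) = (4*v + 3)**3/3.
Then F(2) - F(0) = (1331/3) - (9) = 1304/3.

1304/3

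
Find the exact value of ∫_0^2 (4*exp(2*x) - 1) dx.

An antiderivative is F(x) = 2*exp(2*x) - x.
Then F(2) - F(0) = (-2 + 2*exp(4)) - (2) = -4 + 2*exp(4).

-4 + 2*exp(4)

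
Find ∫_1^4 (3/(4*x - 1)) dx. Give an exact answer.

An antiderivative is F(x) = 3*log(4*x - 1)/4.
Then F(4) - F(1) = (3*log(15)/4) - (3*log(3)/4) = 3*log(5)/4.

3*log(5)/4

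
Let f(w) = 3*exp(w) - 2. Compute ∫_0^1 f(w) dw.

-5 + 3*E

An antiderivative is F(w) = -2*w + 3*exp(w).
Then F(1) - F(0) = (-2 + 3*E) - (3) = -5 + 3*E.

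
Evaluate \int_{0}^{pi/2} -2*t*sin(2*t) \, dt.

-pi/2

Integrate by parts once (u = t, dv = -2*sin(2*t) dt).
An antiderivative is F(t) = t*cos(2*t) - sin(2*t)/2.
Then F(pi/2) - F(0) = (-pi/2) - (0) = -pi/2.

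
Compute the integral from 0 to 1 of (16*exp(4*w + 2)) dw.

Let u = 4*w + 2, so du = 4 dw. When w = 0, u = 2; when w = 1, u = 6.
The integral becomes 4·∫ exp(u) du from 2 to 6, with antiderivative 4*exp(u).
Back in w: F(w) = 4*exp(4*w + 2).
Then F(1) - F(0) = (4*exp(6)) - (4*exp(2)) = -4*(1 - exp(4))*exp(2).

-4*(1 - exp(4))*exp(2)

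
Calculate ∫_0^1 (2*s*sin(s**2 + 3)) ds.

cos(3) - cos(4)

Let u = s**2 + 3, so du = 2*s ds. When s = 0, u = 3; when s = 1, u = 4.
The integral becomes ∫ sin(u) du from 3 to 4, with antiderivative -cos(u).
Back in s: F(s) = -cos(s**2 + 3).
Then F(1) - F(0) = (-cos(4)) - (-cos(3)) = cos(3) - cos(4).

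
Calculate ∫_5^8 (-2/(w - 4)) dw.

An antiderivative is F(w) = -2*log(w - 4).
Then F(8) - F(5) = (-log(16)) - (0) = -log(16).

-log(16)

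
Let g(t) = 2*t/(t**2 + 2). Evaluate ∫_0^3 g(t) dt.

Let u = t**2 + 2, so du = 2*t dt. When t = 0, u = 2; when t = 3, u = 11.
The integral becomes ∫ 1/u du from 2 to 11, with antiderivative log(u).
Back in t: F(t) = log(t**2 + 2).
Then F(3) - F(0) = (log(11)) - (log(2)) = log(11/2).

log(11/2)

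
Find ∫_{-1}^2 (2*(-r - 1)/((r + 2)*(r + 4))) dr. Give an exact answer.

Factor the denominator: r**2 + 6*r + 8 = (r + 4)(r + 2).
Partial fractions: 2*(-r - 1)/((r + 2)*(r + 4)) = -3/(r + 4) + 1/(r + 2).
An antiderivative is F(r) = log(r + 2) - 3*log(r + 4).
Then F(2) - F(-1) = (-log(54)) - (-log(27)) = -log(2).

-log(2)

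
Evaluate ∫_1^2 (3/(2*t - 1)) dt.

An antiderivative is F(t) = 3*log(2*t - 1)/2.
Then F(2) - F(1) = (3*log(3)/2) - (0) = 3*log(3)/2.

3*log(3)/2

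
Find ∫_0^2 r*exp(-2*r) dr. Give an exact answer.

(-5 + exp(4))*exp(-4)/4

Integrate by parts once (u = r, dv = exp(-2*r) dr).
An antiderivative is F(r) = (-2*r - 1)*exp(-2*r)/4.
Then F(2) - F(0) = (-5*exp(-4)/4) - (-1/4) = (-5 + exp(4))*exp(-4)/4.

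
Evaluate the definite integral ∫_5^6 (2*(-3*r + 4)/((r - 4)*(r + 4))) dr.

Factor the denominator: r**2 - 16 = (r + 4)(r - 4).
Partial fractions: 2*(-3*r + 4)/((r - 4)*(r + 4)) = -4/(r + 4) - 2/(r - 4).
An antiderivative is F(r) = -2*log(r - 4) - 4*log(r + 4).
Then F(6) - F(5) = (-4*log(5) - 6*log(2)) - (-8*log(3)) = -4*log(5) - 6*log(2) + 8*log(3).

-4*log(5) - 6*log(2) + 8*log(3)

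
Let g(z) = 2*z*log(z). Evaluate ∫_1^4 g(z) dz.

Integrate by parts once (u = ln z, dv = 2*z dz).
An antiderivative is F(z) = z**2*(2*log(z) - 1)/2.
Then F(4) - F(1) = (-8 + 32*log(2)) - (-1/2) = -15/2 + 32*log(2).

-15/2 + 32*log(2)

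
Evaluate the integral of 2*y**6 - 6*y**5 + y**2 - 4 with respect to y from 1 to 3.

By the power rule, an antiderivative is F(y) = 2*y**7/7 - y**6 + y**3/3 - 4*y.
Then F(3) - F(1) = (-750/7) - (-92/21) = -2158/21.

-2158/21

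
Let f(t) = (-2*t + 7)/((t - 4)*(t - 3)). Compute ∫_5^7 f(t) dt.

Factor the denominator: t**2 - 7*t + 12 = (t - 3)(t - 4).
Partial fractions: (-2*t + 7)/((t - 4)*(t - 3)) = -1/(t - 3) - 1/(t - 4).
An antiderivative is F(t) = -log(t - 4) - log(t - 3).
Then F(7) - F(5) = (-log(12)) - (-log(2)) = -log(6).

-log(6)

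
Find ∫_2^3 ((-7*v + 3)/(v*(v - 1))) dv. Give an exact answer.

-log(54)

Factor the denominator: v**2 - v = v(v - 1).
Partial fractions: (-7*v + 3)/(v*(v - 1)) = -3/v - 4/(v - 1).
An antiderivative is F(v) = -3*log(v) - 4*log(v - 1).
Then F(3) - F(2) = (-3*log(3) - 4*log(2)) - (-log(8)) = -log(54).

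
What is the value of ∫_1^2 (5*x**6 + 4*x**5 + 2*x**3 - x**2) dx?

By the power rule, an antiderivative is F(x) = 5*x**7/7 + 2*x**6/3 + x**4/2 - x**3/3.
Then F(2) - F(1) = (976/7) - (65/42) = 5791/42.

5791/42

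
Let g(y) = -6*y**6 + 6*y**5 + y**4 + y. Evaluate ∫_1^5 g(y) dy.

By the power rule, an antiderivative is F(y) = -6*y**7/7 + y**6 + y**5/5 + y**2/2.
Then F(5) - F(1) = (-709825/14) - (59/70) = -1774592/35.

-1774592/35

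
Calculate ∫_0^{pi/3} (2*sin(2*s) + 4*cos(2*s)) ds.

An antiderivative is F(s) = 2*sin(2*s) - cos(2*s).
Then F(pi/3) - F(0) = (1/2 + sqrt(3)) - (-1) = 3/2 + sqrt(3).

3/2 + sqrt(3)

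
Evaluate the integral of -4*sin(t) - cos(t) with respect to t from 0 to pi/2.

An antiderivative is F(t) = -sin(t) + 4*cos(t).
Then F(pi/2) - F(0) = (-1) - (4) = -5.

-5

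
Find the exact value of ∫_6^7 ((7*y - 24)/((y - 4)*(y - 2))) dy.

-12*log(2) + 2*log(3) + 5*log(5)

Factor the denominator: y**2 - 6*y + 8 = (y - 2)(y - 4).
Partial fractions: (7*y - 24)/((y - 4)*(y - 2)) = 5/(y - 2) + 2/(y - 4).
An antiderivative is F(y) = 2*log(y - 4) + 5*log(y - 2).
Then F(7) - F(6) = (2*log(3) + 5*log(5)) - (12*log(2)) = -12*log(2) + 2*log(3) + 5*log(5).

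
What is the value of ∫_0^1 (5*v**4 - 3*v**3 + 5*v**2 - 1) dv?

By the power rule, an antiderivative is F(v) = v**5 - 3*v**4/4 + 5*v**3/3 - v.
Then F(1) - F(0) = (11/12) - (0) = 11/12.

11/12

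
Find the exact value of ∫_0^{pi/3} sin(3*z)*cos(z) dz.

Use the identity sin(3*z)cos(z) = [sin(4*z) + sin(2*z)]/2.
An antiderivative is F(z) = -cos(2*z)/4 - cos(4*z)/8.
Then F(pi/3) - F(0) = (3/16) - (-3/8) = 9/16.

9/16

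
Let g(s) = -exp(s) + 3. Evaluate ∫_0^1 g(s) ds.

An antiderivative is F(s) = 3*s - exp(s).
Then F(1) - F(0) = (3 - E) - (-1) = 4 - E.

4 - E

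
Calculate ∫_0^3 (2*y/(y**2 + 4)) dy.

log(13/4)

Let u = y**2 + 4, so du = 2*y dy. When y = 0, u = 4; when y = 3, u = 13.
The integral becomes ∫ 1/u du from 4 to 13, with antiderivative log(u).
Back in y: F(y) = log(y**2 + 4).
Then F(3) - F(0) = (log(13)) - (log(4)) = log(13/4).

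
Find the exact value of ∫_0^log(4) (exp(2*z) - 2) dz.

An antiderivative is F(z) = exp(2*z)/2 - 2*z.
Then F(log(4)) - F(0) = (8 - 4*log(2)) - (1/2) = 15/2 - log(16).

15/2 - log(16)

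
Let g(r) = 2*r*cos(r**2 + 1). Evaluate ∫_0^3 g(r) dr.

-sin(1) + sin(10)

Let u = r**2 + 1, so du = 2*r dr. When r = 0, u = 1; when r = 3, u = 10.
The integral becomes ∫ cos(u) du from 1 to 10, with antiderivative sin(u).
Back in r: F(r) = sin(r**2 + 1).
Then F(3) - F(0) = (sin(10)) - (sin(1)) = -sin(1) + sin(10).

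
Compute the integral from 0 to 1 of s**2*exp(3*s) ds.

-2/27 + 5*exp(3)/27

Integrate by parts twice (u = s^2, dv = exp(3*s) ds).
An antiderivative is F(s) = (9*s**2 - 6*s + 2)*exp(3*s)/27.
Then F(1) - F(0) = (5*exp(3)/27) - (2/27) = -2/27 + 5*exp(3)/27.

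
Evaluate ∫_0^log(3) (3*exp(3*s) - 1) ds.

An antiderivative is F(s) = exp(3*s) - s.
Then F(log(3)) - F(0) = (27 - log(3)) - (1) = 26 - log(3).

26 - log(3)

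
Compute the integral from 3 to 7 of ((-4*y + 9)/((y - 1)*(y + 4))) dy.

-5*log(11) + log(3) + 5*log(7)

Factor the denominator: y**2 + 3*y - 4 = (y + 4)(y - 1).
Partial fractions: (-4*y + 9)/((y - 1)*(y + 4)) = -5/(y + 4) + 1/(y - 1).
An antiderivative is F(y) = log(y - 1) - 5*log(y + 4).
Then F(7) - F(3) = (-5*log(11) + log(2) + log(3)) - (-5*log(7) + log(2)) = -5*log(11) + log(3) + 5*log(7).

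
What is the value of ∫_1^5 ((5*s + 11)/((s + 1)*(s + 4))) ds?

Factor the denominator: s**2 + 5*s + 4 = (s + 4)(s + 1).
Partial fractions: (5*s + 11)/((s + 1)*(s + 4)) = 3/(s + 4) + 2/(s + 1).
An antiderivative is F(s) = 2*log(s + 1) + 3*log(s + 4).
Then F(5) - F(1) = (2*log(2) + 8*log(3)) - (2*log(2) + 3*log(5)) = -3*log(5) + 8*log(3).

-3*log(5) + 8*log(3)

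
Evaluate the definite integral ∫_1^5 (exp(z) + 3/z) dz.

An antiderivative is F(z) = exp(z) + 3*log(z).
Then F(5) - F(1) = (3*log(5) + exp(5)) - (exp(1)) = -exp(1) + 3*log(5) + exp(5).

-exp(1) + 3*log(5) + exp(5)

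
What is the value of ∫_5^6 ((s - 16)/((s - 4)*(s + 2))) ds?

-3*log(7) + 7*log(2)

Factor the denominator: s**2 - 2*s - 8 = (s + 2)(s - 4).
Partial fractions: (s - 16)/((s - 4)*(s + 2)) = 3/(s + 2) - 2/(s - 4).
An antiderivative is F(s) = -2*log(s - 4) + 3*log(s + 2).
Then F(6) - F(5) = (7*log(2)) - (3*log(7)) = -3*log(7) + 7*log(2).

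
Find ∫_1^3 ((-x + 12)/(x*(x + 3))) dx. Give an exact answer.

log(32/3)

Factor the denominator: x**2 + 3*x = (x + 3)x.
Partial fractions: (-x + 12)/(x*(x + 3)) = -5/(x + 3) + 4/x.
An antiderivative is F(x) = 4*log(x) - 5*log(x + 3).
Then F(3) - F(1) = (-log(96)) - (-10*log(2)) = log(32/3).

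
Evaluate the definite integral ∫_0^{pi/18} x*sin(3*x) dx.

-sqrt(3)*pi/108 + 1/18

Integrate by parts once (u = x, dv = sin(3*x) dx).
An antiderivative is F(x) = -x*cos(3*x)/3 + sin(3*x)/9.
Then F(pi/18) - F(0) = (-sqrt(3)*pi/108 + 1/18) - (0) = -sqrt(3)*pi/108 + 1/18.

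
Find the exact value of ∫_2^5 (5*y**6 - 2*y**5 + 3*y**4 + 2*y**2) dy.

1836063/35

By the power rule, an antiderivative is F(y) = 5*y**7/7 - y**6/3 + 3*y**5/5 + 2*y**3/3.
Then F(5) - F(2) = (367875/7) - (3312/35) = 1836063/35.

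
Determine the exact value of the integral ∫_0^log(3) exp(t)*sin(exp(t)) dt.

cos(1) - cos(3)

Let u = exp(t), so du = exp(t) dt. When t = 0, u = 1; when t = log(3), u = 3.
The integral becomes ∫ sin(u) du from 1 to 3, with antiderivative -cos(u).
Back in t: F(t) = -cos(exp(t)).
Then F(log(3)) - F(0) = (-cos(3)) - (-cos(1)) = cos(1) - cos(3).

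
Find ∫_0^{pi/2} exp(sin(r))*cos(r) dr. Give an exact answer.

-1 + E

Let u = sin(r), so du = cos(r) dr. When r = 0, u = 0; when r = pi/2, u = 1.
The integral becomes ∫ exp(u) du from 0 to 1, with antiderivative exp(u).
Back in r: F(r) = exp(sin(r)).
Then F(pi/2) - F(0) = (E) - (1) = -1 + E.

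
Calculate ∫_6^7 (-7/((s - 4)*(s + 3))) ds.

Factor the denominator: s**2 - s - 12 = (s + 3)(s - 4).
Partial fractions: -7/((s - 4)*(s + 3)) = 1/(s + 3) - 1/(s - 4).
An antiderivative is F(s) = -log(s - 4) + log(s + 3).
Then F(7) - F(6) = (log(10/3)) - (log(9/2)) = log(20/27).

log(20/27)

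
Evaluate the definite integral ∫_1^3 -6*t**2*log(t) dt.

Integrate by parts once (u = ln t, dv = -6*t**2 dt).
An antiderivative is F(t) = -2*t**3*(3*log(t) - 1)/3.
Then F(3) - F(1) = (18 - 54*log(3)) - (2/3) = 52/3 - 54*log(3).

52/3 - 54*log(3)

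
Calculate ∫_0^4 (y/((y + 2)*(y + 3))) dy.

Factor the denominator: y**2 + 5*y + 6 = (y + 3)(y + 2).
Partial fractions: y/((y + 2)*(y + 3)) = 3/(y + 3) - 2/(y + 2).
An antiderivative is F(y) = -2*log(y + 2) + 3*log(y + 3).
Then F(4) - F(0) = (-2*log(3) - 2*log(2) + 3*log(7)) - (log(27/4)) = -5*log(3) + 3*log(7).

-5*log(3) + 3*log(7)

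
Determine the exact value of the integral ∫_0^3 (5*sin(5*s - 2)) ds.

Let u = 5*s - 2, so du = 5 ds. When s = 0, u = -2; when s = 3, u = 13.
The integral becomes ∫ sin(u) du from -2 to 13, with antiderivative -cos(u).
Back in s: F(s) = -cos(5*s - 2).
Then F(3) - F(0) = (-cos(13)) - (-cos(2)) = -cos(13) + cos(2).

-cos(13) + cos(2)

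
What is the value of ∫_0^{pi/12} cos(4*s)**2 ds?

sqrt(3)/32 + pi/24

Use the identity cos^2(4*s) = (1 + cos(8*s))/2.
An antiderivative is F(s) = s/2 + sin(8*s)/16.
Then F(pi/12) - F(0) = (sqrt(3)/32 + pi/24) - (0) = sqrt(3)/32 + pi/24.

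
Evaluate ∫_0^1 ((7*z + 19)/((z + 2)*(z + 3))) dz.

Factor the denominator: z**2 + 5*z + 6 = (z + 3)(z + 2).
Partial fractions: (7*z + 19)/((z + 2)*(z + 3)) = 2/(z + 3) + 5/(z + 2).
An antiderivative is F(z) = 5*log(z + 2) + 2*log(z + 3).
Then F(1) - F(0) = (4*log(2) + 5*log(3)) - (2*log(3) + 5*log(2)) = log(27/2).

log(27/2)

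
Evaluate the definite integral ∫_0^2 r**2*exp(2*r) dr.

Integrate by parts twice (u = r^2, dv = exp(2*r) dr).
An antiderivative is F(r) = (2*r**2 - 2*r + 1)*exp(2*r)/4.
Then F(2) - F(0) = (5*exp(4)/4) - (1/4) = -1/4 + 5*exp(4)/4.

-1/4 + 5*exp(4)/4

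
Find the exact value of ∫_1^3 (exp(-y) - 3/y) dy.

-3*log(3) - exp(-3) + exp(-1)

An antiderivative is F(y) = -3*log(y) - exp(-y).
Then F(3) - F(1) = (-3*log(3) - exp(-3)) - (-exp(-1)) = -3*log(3) - exp(-3) + exp(-1).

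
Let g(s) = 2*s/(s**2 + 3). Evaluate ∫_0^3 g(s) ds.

log(4)

Let u = s**2 + 3, so du = 2*s ds. When s = 0, u = 3; when s = 3, u = 12.
The integral becomes ∫ 1/u du from 3 to 12, with antiderivative log(u).
Back in s: F(s) = log(s**2 + 3).
Then F(3) - F(0) = (log(12)) - (log(3)) = log(4).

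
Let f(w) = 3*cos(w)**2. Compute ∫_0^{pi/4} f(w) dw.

3/4 + 3*pi/8

Use the identity cos^2(w) = (1 + cos(2*w))/2.
An antiderivative is F(w) = 3*w/2 + 3*sin(2*w)/4.
Then F(pi/4) - F(0) = (3/4 + 3*pi/8) - (0) = 3/4 + 3*pi/8.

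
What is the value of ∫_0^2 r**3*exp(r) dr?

Integrate by parts 3 times (u = r^3, dv = exp(r) dr).
An antiderivative is F(r) = (r**3 - 3*r**2 + 6*r - 6)*exp(r).
Then F(2) - F(0) = (2*exp(2)) - (-6) = 6 + 2*exp(2).

6 + 2*exp(2)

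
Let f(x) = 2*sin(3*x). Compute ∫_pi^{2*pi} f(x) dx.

An antiderivative is F(x) = -2*cos(3*x)/3.
Then F(2*pi) - F(pi) = (-2/3) - (2/3) = -4/3.

-4/3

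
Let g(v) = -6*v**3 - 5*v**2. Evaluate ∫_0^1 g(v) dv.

-19/6

By the power rule, an antiderivative is F(v) = -3*v**4/2 - 5*v**3/3.
Then F(1) - F(0) = (-19/6) - (0) = -19/6.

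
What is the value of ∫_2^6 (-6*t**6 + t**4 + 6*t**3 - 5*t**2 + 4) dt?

By the power rule, an antiderivative is F(t) = -6*t**7/7 + t**5/5 + 3*t**4/2 - 5*t**3/3 + 4*t.
Then F(6) - F(2) = (-8287368/35) - (-8888/105) = -24853216/105.

-24853216/105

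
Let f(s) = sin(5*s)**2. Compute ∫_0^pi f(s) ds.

Use the identity sin^2(5*s) = (1 - cos(10*s))/2.
An antiderivative is F(s) = s/2 - sin(10*s)/20.
Then F(pi) - F(0) = (pi/2) - (0) = pi/2.

pi/2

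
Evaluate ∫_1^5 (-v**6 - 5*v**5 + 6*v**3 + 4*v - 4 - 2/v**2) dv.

-812496/35

By the power rule, an antiderivative is F(v) = -v**7/7 - 5*v**6/6 + 3*v**4/2 + 2*v**2 - 4*v + 2/v.
Then F(5) - F(1) = (-2437433/105) - (11/21) = -812496/35.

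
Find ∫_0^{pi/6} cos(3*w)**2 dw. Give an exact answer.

Use the identity cos^2(3*w) = (1 + cos(6*w))/2.
An antiderivative is F(w) = w/2 + sin(6*w)/12.
Then F(pi/6) - F(0) = (pi/12) - (0) = pi/12.

pi/12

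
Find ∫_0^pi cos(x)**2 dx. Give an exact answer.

Use the identity cos^2(x) = (1 + cos(2*x))/2.
An antiderivative is F(x) = x/2 + sin(2*x)/4.
Then F(pi) - F(0) = (pi/2) - (0) = pi/2.

pi/2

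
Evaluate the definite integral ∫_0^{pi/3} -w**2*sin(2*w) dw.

Integrate by parts twice (u = w^2, dv = -sin(2*w) dw).
An antiderivative is F(w) = w**2*cos(2*w)/2 - w*sin(2*w)/2 - cos(2*w)/4.
Then F(pi/3) - F(0) = (-sqrt(3)*pi/12 - pi**2/36 + 1/8) - (-1/4) = -sqrt(3)*pi/12 - pi**2/36 + 3/8.

-sqrt(3)*pi/12 - pi**2/36 + 3/8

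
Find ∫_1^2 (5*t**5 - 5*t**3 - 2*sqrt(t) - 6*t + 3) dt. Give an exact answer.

349/12 - 8*sqrt(2)/3

By the power rule, an antiderivative is F(t) = 5*t**6/6 - 5*t**4/4 - 4*t**(3/2)/3 - 3*t**2 + 3*t.
Then F(2) - F(1) = (82/3 - 8*sqrt(2)/3) - (-7/4) = 349/12 - 8*sqrt(2)/3.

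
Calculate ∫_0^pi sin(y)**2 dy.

pi/2

Use the identity sin^2(y) = (1 - cos(2*y))/2.
An antiderivative is F(y) = y/2 - sin(2*y)/4.
Then F(pi) - F(0) = (pi/2) - (0) = pi/2.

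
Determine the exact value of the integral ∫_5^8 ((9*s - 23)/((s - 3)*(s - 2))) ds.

Factor the denominator: s**2 - 5*s + 6 = (s - 2)(s - 3).
Partial fractions: (9*s - 23)/((s - 3)*(s - 2)) = 5/(s - 2) + 4/(s - 3).
An antiderivative is F(s) = 4*log(s - 3) + 5*log(s - 2).
Then F(8) - F(5) = (5*log(2) + 5*log(3) + 4*log(5)) - (4*log(2) + 5*log(3)) = log(2) + 4*log(5).

log(2) + 4*log(5)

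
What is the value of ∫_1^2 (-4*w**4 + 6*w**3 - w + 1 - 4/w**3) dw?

By the power rule, an antiderivative is F(w) = -4*w**5/5 + 3*w**4/2 - w**2/2 + w + 2/w**2.
Then F(2) - F(1) = (-11/10) - (16/5) = -43/10.

-43/10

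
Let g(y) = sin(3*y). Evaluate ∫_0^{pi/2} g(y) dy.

An antiderivative is F(y) = -cos(3*y)/3.
Then F(pi/2) - F(0) = (0) - (-1/3) = 1/3.

1/3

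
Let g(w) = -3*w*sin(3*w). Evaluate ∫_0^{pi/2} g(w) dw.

1/3

Integrate by parts once (u = w, dv = -3*sin(3*w) dw).
An antiderivative is F(w) = w*cos(3*w) - sin(3*w)/3.
Then F(pi/2) - F(0) = (1/3) - (0) = 1/3.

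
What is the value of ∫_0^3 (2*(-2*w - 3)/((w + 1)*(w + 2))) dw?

-log(100)

Factor the denominator: w**2 + 3*w + 2 = (w + 2)(w + 1).
Partial fractions: 2*(-2*w - 3)/((w + 1)*(w + 2)) = -2/(w + 2) - 2/(w + 1).
An antiderivative is F(w) = -2*log(w + 1) - 2*log(w + 2).
Then F(3) - F(0) = (-2*log(5) - 4*log(2)) - (-log(4)) = -log(100).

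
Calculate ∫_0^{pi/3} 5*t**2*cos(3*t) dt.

Integrate by parts twice (u = t^2, dv = 5*cos(3*t) dt).
An antiderivative is F(t) = 5*t**2*sin(3*t)/3 + 10*t*cos(3*t)/9 - 10*sin(3*t)/27.
Then F(pi/3) - F(0) = (-10*pi/27) - (0) = -10*pi/27.

-10*pi/27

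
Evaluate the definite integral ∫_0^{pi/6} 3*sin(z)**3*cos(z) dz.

Let u = sin(z), so du = cos(z) dz. When z = 0, u = 0; when z = pi/6, u = 1/2.
The integral becomes 3·∫ u**3 du from 0 to 1/2, with antiderivative 3*u**4/4.
Back in z: F(z) = 3*sin(z)**4/4.
Then F(pi/6) - F(0) = (3/64) - (0) = 3/64.

3/64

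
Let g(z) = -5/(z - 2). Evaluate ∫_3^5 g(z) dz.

An antiderivative is F(z) = -5*log(z - 2).
Then F(5) - F(3) = (-5*log(3)) - (0) = -5*log(3).

-5*log(3)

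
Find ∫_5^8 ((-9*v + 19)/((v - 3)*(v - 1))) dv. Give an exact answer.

-5*log(7) - 4*log(5) + 14*log(2)

Factor the denominator: v**2 - 4*v + 3 = (v - 1)(v - 3).
Partial fractions: (-9*v + 19)/((v - 3)*(v - 1)) = -5/(v - 1) - 4/(v - 3).
An antiderivative is F(v) = -4*log(v - 3) - 5*log(v - 1).
Then F(8) - F(5) = (-5*log(7) - 4*log(5)) - (-14*log(2)) = -5*log(7) - 4*log(5) + 14*log(2).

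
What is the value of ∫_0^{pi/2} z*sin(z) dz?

Integrate by parts once (u = z, dv = sin(z) dz).
An antiderivative is F(z) = -z*cos(z) + sin(z).
Then F(pi/2) - F(0) = (1) - (0) = 1.

1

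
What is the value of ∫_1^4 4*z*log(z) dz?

Integrate by parts once (u = ln z, dv = 4*z dz).
An antiderivative is F(z) = z**2*(2*log(z) - 1).
Then F(4) - F(1) = (-16 + 64*log(2)) - (-1) = -15 + 64*log(2).

-15 + 64*log(2)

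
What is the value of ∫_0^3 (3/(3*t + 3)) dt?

Let u = 3*t + 3, so du = 3 dt. When t = 0, u = 3; when t = 3, u = 12.
The integral becomes ∫ 1/u du from 3 to 12, with antiderivative log(u).
Back in t: F(t) = log(3*t + 3).
Then F(3) - F(0) = (log(12)) - (log(3)) = log(4).

log(4)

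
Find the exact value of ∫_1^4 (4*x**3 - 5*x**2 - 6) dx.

By the power rule, an antiderivative is F(x) = x**4 - 5*x**3/3 - 6*x.
Then F(4) - F(1) = (376/3) - (-20/3) = 132.

132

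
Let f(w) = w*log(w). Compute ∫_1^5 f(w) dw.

-6 + 25*log(5)/2

Integrate by parts once (u = ln w, dv = w dw).
An antiderivative is F(w) = w**2*(2*log(w) - 1)/4.
Then F(5) - F(1) = (-25/4 + 25*log(5)/2) - (-1/4) = -6 + 25*log(5)/2.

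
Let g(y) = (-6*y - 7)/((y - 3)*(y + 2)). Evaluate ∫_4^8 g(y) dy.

Factor the denominator: y**2 - y - 6 = (y + 2)(y - 3).
Partial fractions: (-6*y - 7)/((y - 3)*(y + 2)) = -1/(y + 2) - 5/(y - 3).
An antiderivative is F(y) = -5*log(y - 3) - log(y + 2).
Then F(8) - F(4) = (-6*log(5) - log(2)) - (-log(6)) = -6*log(5) + log(3).

-6*log(5) + log(3)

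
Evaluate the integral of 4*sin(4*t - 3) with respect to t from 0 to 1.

cos(3) - cos(1)

Let u = 4*t - 3, so du = 4 dt. When t = 0, u = -3; when t = 1, u = 1.
The integral becomes ∫ sin(u) du from -3 to 1, with antiderivative -cos(u).
Back in t: F(t) = -cos(4*t - 3).
Then F(1) - F(0) = (-cos(1)) - (-cos(3)) = cos(3) - cos(1).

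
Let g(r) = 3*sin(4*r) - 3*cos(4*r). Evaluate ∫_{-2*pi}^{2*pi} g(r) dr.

An antiderivative is F(r) = -3*sin(4*r)/4 - 3*cos(4*r)/4.
Then F(2*pi) - F(-2*pi) = (-3/4) - (-3/4) = 0.

0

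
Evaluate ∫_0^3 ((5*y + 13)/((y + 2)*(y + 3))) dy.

Factor the denominator: y**2 + 5*y + 6 = (y + 3)(y + 2).
Partial fractions: (5*y + 13)/((y + 2)*(y + 3)) = 2/(y + 3) + 3/(y + 2).
An antiderivative is F(y) = 3*log(y + 2) + 2*log(y + 3).
Then F(3) - F(0) = (2*log(2) + 2*log(3) + 3*log(5)) - (log(72)) = -log(2) + 3*log(5).

-log(2) + 3*log(5)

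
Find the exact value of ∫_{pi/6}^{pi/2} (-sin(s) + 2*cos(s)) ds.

1 - sqrt(3)/2

An antiderivative is F(s) = 2*sin(s) + cos(s).
Then F(pi/2) - F(pi/6) = (2) - (sqrt(3)/2 + 1) = 1 - sqrt(3)/2.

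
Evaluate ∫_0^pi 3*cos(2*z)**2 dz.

Use the identity cos^2(2*z) = (1 + cos(4*z))/2.
An antiderivative is F(z) = 3*z/2 + 3*sin(4*z)/8.
Then F(pi) - F(0) = (3*pi/2) - (0) = 3*pi/2.

3*pi/2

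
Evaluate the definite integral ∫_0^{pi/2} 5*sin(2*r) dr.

An antiderivative is F(r) = -5*cos(2*r)/2.
Then F(pi/2) - F(0) = (5/2) - (-5/2) = 5.

5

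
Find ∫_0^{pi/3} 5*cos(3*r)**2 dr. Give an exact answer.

Use the identity cos^2(3*r) = (1 + cos(6*r))/2.
An antiderivative is F(r) = 5*r/2 + 5*sin(6*r)/12.
Then F(pi/3) - F(0) = (5*pi/6) - (0) = 5*pi/6.

5*pi/6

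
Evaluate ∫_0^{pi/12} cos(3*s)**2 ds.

Use the identity cos^2(3*s) = (1 + cos(6*s))/2.
An antiderivative is F(s) = s/2 + sin(6*s)/12.
Then F(pi/12) - F(0) = (1/12 + pi/24) - (0) = 1/12 + pi/24.

1/12 + pi/24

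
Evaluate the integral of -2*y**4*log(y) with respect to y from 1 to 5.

Integrate by parts once (u = ln y, dv = -2*y**4 dy).
An antiderivative is F(y) = -2*y**5*(5*log(y) - 1)/25.
Then F(5) - F(1) = (250 - 1250*log(5)) - (2/25) = 6248/25 - 1250*log(5).

6248/25 - 1250*log(5)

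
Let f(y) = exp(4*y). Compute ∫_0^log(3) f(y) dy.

Let u = exp(y), so du = exp(y) dy. When y = 0, u = 1; when y = log(3), u = 3.
The integral becomes ∫ u**3 du from 1 to 3, with antiderivative u**4/4.
Back in y: F(y) = exp(4*y)/4.
Then F(log(3)) - F(0) = (81/4) - (1/4) = 20.

20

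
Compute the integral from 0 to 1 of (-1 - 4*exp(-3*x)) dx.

An antiderivative is F(x) = -x + 4*exp(-3*x)/3.
Then F(1) - F(0) = (-1 + 4*exp(-3)/3) - (4/3) = -7/3 + 4*exp(-3)/3.

-7/3 + 4*exp(-3)/3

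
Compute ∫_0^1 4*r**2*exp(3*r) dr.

-8/27 + 20*exp(3)/27

Integrate by parts twice (u = r^2, dv = 4*exp(3*r) dr).
An antiderivative is F(r) = (36*r**2 - 24*r + 8)*exp(3*r)/27.
Then F(1) - F(0) = (20*exp(3)/27) - (8/27) = -8/27 + 20*exp(3)/27.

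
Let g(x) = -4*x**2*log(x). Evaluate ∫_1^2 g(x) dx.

28/9 - 32*log(2)/3

Integrate by parts once (u = ln x, dv = -4*x**2 dx).
An antiderivative is F(x) = -4*x**3*(3*log(x) - 1)/9.
Then F(2) - F(1) = (32/9 - 32*log(2)/3) - (4/9) = 28/9 - 32*log(2)/3.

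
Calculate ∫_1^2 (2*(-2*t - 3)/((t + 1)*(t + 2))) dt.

-log(4)

Factor the denominator: t**2 + 3*t + 2 = (t + 2)(t + 1).
Partial fractions: 2*(-2*t - 3)/((t + 1)*(t + 2)) = -2/(t + 2) - 2/(t + 1).
An antiderivative is F(t) = -2*log(t + 1) - 2*log(t + 2).
Then F(2) - F(1) = (-4*log(2) - 2*log(3)) - (-log(36)) = -log(4).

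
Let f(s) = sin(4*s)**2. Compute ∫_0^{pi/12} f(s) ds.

-sqrt(3)/32 + pi/24

Use the identity sin^2(4*s) = (1 - cos(8*s))/2.
An antiderivative is F(s) = s/2 - sin(8*s)/16.
Then F(pi/12) - F(0) = (-sqrt(3)/32 + pi/24) - (0) = -sqrt(3)/32 + pi/24.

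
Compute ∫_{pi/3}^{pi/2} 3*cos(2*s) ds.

An antiderivative is F(s) = 3*sin(2*s)/2.
Then F(pi/2) - F(pi/3) = (0) - (3*sqrt(3)/4) = -3*sqrt(3)/4.

-3*sqrt(3)/4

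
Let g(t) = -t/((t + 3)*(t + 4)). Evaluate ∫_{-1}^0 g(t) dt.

Factor the denominator: t**2 + 7*t + 12 = (t + 4)(t + 3).
Partial fractions: -t/((t + 3)*(t + 4)) = -4/(t + 4) + 3/(t + 3).
An antiderivative is F(t) = 3*log(t + 3) - 4*log(t + 4).
Then F(0) - F(-1) = (-8*log(2) + 3*log(3)) - (log(8/81)) = -11*log(2) + 7*log(3).

-11*log(2) + 7*log(3)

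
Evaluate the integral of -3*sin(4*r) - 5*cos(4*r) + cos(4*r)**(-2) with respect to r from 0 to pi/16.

An antiderivative is F(r) = -5*sin(4*r)/4 + 3*cos(4*r)/4 + tan(4*r)/4.
Then F(pi/16) - F(0) = (1/4 - sqrt(2)/4) - (3/4) = -1/2 - sqrt(2)/4.

-1/2 - sqrt(2)/4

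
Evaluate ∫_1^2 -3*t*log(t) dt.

9/4 - log(64)

Integrate by parts once (u = ln t, dv = -3*t dt).
An antiderivative is F(t) = -3*t**2*(2*log(t) - 1)/4.
Then F(2) - F(1) = (3 - log(64)) - (3/4) = 9/4 - log(64).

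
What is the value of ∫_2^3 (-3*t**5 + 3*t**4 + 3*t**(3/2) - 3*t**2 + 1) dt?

-2239/10 - 24*sqrt(2)/5 + 54*sqrt(3)/5

By the power rule, an antiderivative is F(t) = -t**6/2 + 6*t**(5/2)/5 + 3*t**5/5 - t**3 + t.
Then F(3) - F(2) = (-2427/10 + 54*sqrt(3)/5) - (-94/5 + 24*sqrt(2)/5) = -2239/10 - 24*sqrt(2)/5 + 54*sqrt(3)/5.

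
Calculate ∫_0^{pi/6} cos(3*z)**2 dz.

pi/12

Use the identity cos^2(3*z) = (1 + cos(6*z))/2.
An antiderivative is F(z) = z/2 + sin(6*z)/12.
Then F(pi/6) - F(0) = (pi/12) - (0) = pi/12.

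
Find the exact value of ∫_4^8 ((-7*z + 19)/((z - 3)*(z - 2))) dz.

-5*log(3) - 2*log(5)

Factor the denominator: z**2 - 5*z + 6 = (z - 2)(z - 3).
Partial fractions: (-7*z + 19)/((z - 3)*(z - 2)) = -5/(z - 2) - 2/(z - 3).
An antiderivative is F(z) = -2*log(z - 3) - 5*log(z - 2).
Then F(8) - F(4) = (-5*log(3) - 5*log(2) - 2*log(5)) - (-log(32)) = -5*log(3) - 2*log(5).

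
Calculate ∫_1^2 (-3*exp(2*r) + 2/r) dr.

An antiderivative is F(r) = -3*exp(2*r)/2 + 2*log(r).
Then F(2) - F(1) = (-3*exp(4)/2 + log(4)) - (-3*exp(2)/2) = -3*exp(4)/2 + log(4) + 3*exp(2)/2.

-3*exp(4)/2 + log(4) + 3*exp(2)/2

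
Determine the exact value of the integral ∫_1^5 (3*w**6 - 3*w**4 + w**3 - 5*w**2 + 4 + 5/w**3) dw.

By the power rule, an antiderivative is F(w) = 3*w**7/7 - 3*w**5/5 + w**4/4 - 5*w**3/3 + 4*w - 5/(2*w**2).
Then F(5) - F(1) = (13261483/420) - (-37/420) = 663076/21.

663076/21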